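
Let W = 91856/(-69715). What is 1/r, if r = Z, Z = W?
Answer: -69715/91856 ≈ -0.75896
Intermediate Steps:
W = -91856/69715 (W = 91856*(-1/69715) = -91856/69715 ≈ -1.3176)
Z = -91856/69715 ≈ -1.3176
r = -91856/69715 ≈ -1.3176
1/r = 1/(-91856/69715) = -69715/91856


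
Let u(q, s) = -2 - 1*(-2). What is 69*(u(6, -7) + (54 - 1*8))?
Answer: 3174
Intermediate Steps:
u(q, s) = 0 (u(q, s) = -2 + 2 = 0)
69*(u(6, -7) + (54 - 1*8)) = 69*(0 + (54 - 1*8)) = 69*(0 + (54 - 8)) = 69*(0 + 46) = 69*46 = 3174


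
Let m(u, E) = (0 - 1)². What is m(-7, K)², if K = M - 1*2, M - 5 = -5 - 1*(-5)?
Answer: 1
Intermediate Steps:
M = 5 (M = 5 + (-5 - 1*(-5)) = 5 + (-5 + 5) = 5 + 0 = 5)
K = 3 (K = 5 - 1*2 = 5 - 2 = 3)
m(u, E) = 1 (m(u, E) = (-1)² = 1)
m(-7, K)² = 1² = 1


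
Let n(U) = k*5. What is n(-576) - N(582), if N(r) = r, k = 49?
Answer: -337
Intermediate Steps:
n(U) = 245 (n(U) = 49*5 = 245)
n(-576) - N(582) = 245 - 1*582 = 245 - 582 = -337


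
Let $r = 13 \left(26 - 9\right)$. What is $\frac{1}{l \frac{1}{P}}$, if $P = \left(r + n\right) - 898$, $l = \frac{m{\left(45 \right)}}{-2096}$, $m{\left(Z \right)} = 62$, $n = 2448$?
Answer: $- \frac{1856008}{31} \approx -59871.0$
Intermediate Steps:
$r = 221$ ($r = 13 \cdot 17 = 221$)
$l = - \frac{31}{1048}$ ($l = \frac{62}{-2096} = 62 \left(- \frac{1}{2096}\right) = - \frac{31}{1048} \approx -0.02958$)
$P = 1771$ ($P = \left(221 + 2448\right) - 898 = 2669 - 898 = 1771$)
$\frac{1}{l \frac{1}{P}} = \frac{1}{\left(- \frac{31}{1048}\right) \frac{1}{1771}} = \frac{1}{- \frac{31}{1856008}} = - \frac{1856008}{31}$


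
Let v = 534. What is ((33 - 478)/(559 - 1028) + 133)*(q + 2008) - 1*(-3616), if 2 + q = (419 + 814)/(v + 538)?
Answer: 68494953859/251384 ≈ 2.7247e+5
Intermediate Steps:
q = -911/1072 (q = -2 + (419 + 814)/(534 + 538) = -2 + 1233/1072 = -911/1072 ≈ -0.84981)
((33 - 478)/(559 - 1028) + 133)*(q + 2008) - 1*(-3616) = ((33 - 478)/(559 - 1028) + 133)*(-911/1072 + 2008) - 1*(-3616) = (-445/(-469) + 133)*(2151665/1072) + 3616 = (-445*(-1/469) + 133)*(2151665/1072) + 3616 = (445/469 + 133)*(2151665/1072) + 3616 = (62822/469)*(2151665/1072) + 3616 = 67585949315/251384 + 3616 = 68494953859/251384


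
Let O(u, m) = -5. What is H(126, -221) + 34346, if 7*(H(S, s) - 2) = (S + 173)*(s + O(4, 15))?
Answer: 172862/7 ≈ 24695.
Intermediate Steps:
H(S, s) = 2 + (-5 + s)*(173 + S)/7 (H(S, s) = 2 + ((S + 173)*(s - 5))/7 = 2 + ((173 + S)*(-5 + s))/7 = 2 + ((-5 + s)*(173 + S))/7 = 2 + (-5 + s)*(173 + S)/7)
H(126, -221) + 34346 = (-851/7 - 5/7*126 + (173/7)*(-221) + (1/7)*126*(-221)) + 34346 = (-851/7 - 90 - 38233/7 - 3978) + 34346 = -67560/7 + 34346 = 172862/7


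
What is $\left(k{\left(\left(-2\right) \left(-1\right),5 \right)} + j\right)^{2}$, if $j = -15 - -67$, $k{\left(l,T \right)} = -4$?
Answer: $2304$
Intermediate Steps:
$j = 52$ ($j = -15 + 67 = 52$)
$\left(k{\left(\left(-2\right) \left(-1\right),5 \right)} + j\right)^{2} = \left(-4 + 52\right)^{2} = 48^{2} = 2304$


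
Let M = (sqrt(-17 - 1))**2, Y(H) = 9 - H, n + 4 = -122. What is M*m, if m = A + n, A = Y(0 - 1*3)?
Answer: 2052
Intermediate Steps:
n = -126 (n = -4 - 122 = -126)
A = 12 (A = 9 - (0 - 1*3) = 9 - (0 - 3) = 9 - 1*(-3) = 9 + 3 = 12)
M = -18 (M = (sqrt(-18))**2 = (3*I*sqrt(2))**2 = -18)
m = -114 (m = 12 - 126 = -114)
M*m = -18*(-114) = 2052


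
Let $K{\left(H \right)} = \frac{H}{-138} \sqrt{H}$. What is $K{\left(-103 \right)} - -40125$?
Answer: $40125 + \frac{103 i \sqrt{103}}{138} \approx 40125.0 + 7.5749 i$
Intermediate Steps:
$K{\left(H \right)} = - \frac{H^{\frac{3}{2}}}{138}$ ($K{\left(H \right)} = H \left(- \frac{1}{138}\right) \sqrt{H} = - \frac{H}{138} \sqrt{H} = - \frac{H^{\frac{3}{2}}}{138}$)
$K{\left(-103 \right)} - -40125 = - \frac{\left(-103\right)^{\frac{3}{2}}}{138} - -40125 = - \frac{\left(-103\right) i \sqrt{103}}{138} + 40125 = \frac{103 i \sqrt{103}}{138} + 40125 = 40125 + \frac{103 i \sqrt{103}}{138}$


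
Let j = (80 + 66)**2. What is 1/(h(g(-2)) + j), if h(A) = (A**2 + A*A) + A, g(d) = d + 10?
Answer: 1/21452 ≈ 4.6616e-5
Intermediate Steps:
g(d) = 10 + d
h(A) = A + 2*A**2 (h(A) = (A**2 + A**2) + A = 2*A**2 + A = A + 2*A**2)
j = 21316 (j = 146**2 = 21316)
1/(h(g(-2)) + j) = 1/((10 - 2)*(1 + 2*(10 - 2)) + 21316) = 1/(8*(1 + 2*8) + 21316) = 1/(8*(1 + 16) + 21316) = 1/(8*17 + 21316) = 1/(136 + 21316) = 1/21452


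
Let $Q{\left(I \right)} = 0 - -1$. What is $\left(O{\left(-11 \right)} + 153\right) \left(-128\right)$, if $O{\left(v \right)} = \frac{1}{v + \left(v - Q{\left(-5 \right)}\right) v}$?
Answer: $- \frac{2369792}{121} \approx -19585.0$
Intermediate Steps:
$Q{\left(I \right)} = 1$ ($Q{\left(I \right)} = 0 + 1 = 1$)
$O{\left(v \right)} = \frac{1}{v + v \left(-1 + v\right)}$ ($O{\left(v \right)} = \frac{1}{v + \left(v - 1\right) v} = \frac{1}{v + \left(-1 + v\right) v} = \frac{1}{v + v \left(-1 + v\right)}$)
$\left(O{\left(-11 \right)} + 153\right) \left(-128\right) = \left(\frac{1}{121} + 153\right) \left(-128\right) = \frac{18514}{121} \left(-128\right) = - \frac{2369792}{121}$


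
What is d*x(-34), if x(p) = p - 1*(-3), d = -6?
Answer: 186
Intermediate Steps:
x(p) = 3 + p (x(p) = p + 3 = 3 + p)
d*x(-34) = -6*(3 - 34) = -6*(-31) = 186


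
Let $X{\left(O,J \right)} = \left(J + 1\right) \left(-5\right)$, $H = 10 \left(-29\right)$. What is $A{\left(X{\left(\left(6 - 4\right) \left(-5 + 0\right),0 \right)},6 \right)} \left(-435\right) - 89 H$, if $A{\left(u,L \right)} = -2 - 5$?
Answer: $28855$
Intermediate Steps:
$H = -290$
$X{\left(O,J \right)} = -5 - 5 J$ ($X{\left(O,J \right)} = \left(1 + J\right) \left(-5\right) = -5 - 5 J$)
$A{\left(u,L \right)} = -7$ ($A{\left(u,L \right)} = -2 - 5 = -7$)
$A{\left(X{\left(\left(6 - 4\right) \left(-5 + 0\right),0 \right)},6 \right)} \left(-435\right) - 89 H = \left(-7\right) \left(-435\right) - -25810 = 3045 + 25810 = 28855$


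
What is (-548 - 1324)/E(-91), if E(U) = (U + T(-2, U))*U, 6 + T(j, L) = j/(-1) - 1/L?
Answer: -468/2161 ≈ -0.21657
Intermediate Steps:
T(j, L) = -6 - j - 1/L (T(j, L) = -6 + (j/(-1) - 1/L) = -6 + (j*(-1) - 1/L) = -6 + (-j - 1/L) = -6 - j - 1/L)
E(U) = U*(-4 + U - 1/U) (E(U) = (U + (-6 - 1*(-2) - 1/U))*U = (U + (-6 + 2 - 1/U))*U = (U + (-4 - 1/U))*U = (-4 + U - 1/U)*U = U*(-4 + U - 1/U))
(-548 - 1324)/E(-91) = (-548 - 1324)/(-1 - 91*(-4 - 91)) = -1872/(-1 - 91*(-95)) = -1872/(-1 + 8645) = -1872/8644 = -1872*1/8644 = -468/2161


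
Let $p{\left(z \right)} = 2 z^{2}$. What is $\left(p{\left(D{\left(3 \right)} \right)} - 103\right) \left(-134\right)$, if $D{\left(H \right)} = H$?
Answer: $11390$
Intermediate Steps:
$\left(p{\left(D{\left(3 \right)} \right)} - 103\right) \left(-134\right) = \left(2 \cdot 3^{2} - 103\right) \left(-134\right) = \left(2 \cdot 9 - 103\right) \left(-134\right) = \left(18 - 103\right) \left(-134\right) = \left(-85\right) \left(-134\right) = 11390$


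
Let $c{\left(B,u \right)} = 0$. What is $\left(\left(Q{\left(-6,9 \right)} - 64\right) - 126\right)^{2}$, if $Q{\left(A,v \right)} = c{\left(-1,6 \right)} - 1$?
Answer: $36481$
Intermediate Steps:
$Q{\left(A,v \right)} = -1$ ($Q{\left(A,v \right)} = 0 - 1 = -1$)
$\left(\left(Q{\left(-6,9 \right)} - 64\right) - 126\right)^{2} = \left(\left(-1 - 64\right) - 126\right)^{2} = \left(-65 - 126\right)^{2} = \left(-191\right)^{2} = 36481$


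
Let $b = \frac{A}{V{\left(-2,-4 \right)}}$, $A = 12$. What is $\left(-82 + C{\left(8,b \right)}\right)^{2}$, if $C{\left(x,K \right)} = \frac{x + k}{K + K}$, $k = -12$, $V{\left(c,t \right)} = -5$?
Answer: $\frac{237169}{36} \approx 6588.0$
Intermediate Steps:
$b = - \frac{12}{5}$ ($b = \frac{12}{-5} = 12 \left(- \frac{1}{5}\right) = - \frac{12}{5} \approx -2.4$)
$C{\left(x,K \right)} = \frac{-12 + x}{2 K}$ ($C{\left(x,K \right)} = \frac{x - 12}{K + K} = \frac{-12 + x}{2 K}$)
$\left(-82 + C{\left(8,b \right)}\right)^{2} = \left(-82 + \frac{-12 + 8}{2 \left(- \frac{12}{5}\right)}\right)^{2} = \left(-82 + \frac{1}{2} \left(- \frac{5}{12}\right) \left(-4\right)\right)^{2} = \left(-82 + \frac{5}{6}\right)^{2} = \left(- \frac{487}{6}\right)^{2} = \frac{237169}{36}$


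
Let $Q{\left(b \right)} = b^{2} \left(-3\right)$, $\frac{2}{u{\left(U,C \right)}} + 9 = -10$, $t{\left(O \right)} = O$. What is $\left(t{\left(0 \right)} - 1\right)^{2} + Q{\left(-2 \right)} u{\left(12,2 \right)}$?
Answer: $\frac{43}{19} \approx 2.2632$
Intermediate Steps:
$u{\left(U,C \right)} = - \frac{2}{19}$ ($u{\left(U,C \right)} = \frac{2}{-9 - 10} = \frac{2}{-19} = 2 \left(- \frac{1}{19}\right) = - \frac{2}{19}$)
$Q{\left(b \right)} = - 3 b^{2}$
$\left(t{\left(0 \right)} - 1\right)^{2} + Q{\left(-2 \right)} u{\left(12,2 \right)} = \left(0 - 1\right)^{2} + - 3 \left(-2\right)^{2} \left(- \frac{2}{19}\right) = \left(-1\right)^{2} + \left(-3\right) 4 \left(- \frac{2}{19}\right) = 1 - - \frac{24}{19} = 1 + \frac{24}{19} = \frac{43}{19}$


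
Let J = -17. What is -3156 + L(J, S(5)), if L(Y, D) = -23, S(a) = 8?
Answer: -3179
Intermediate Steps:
-3156 + L(J, S(5)) = -3156 - 23 = -3179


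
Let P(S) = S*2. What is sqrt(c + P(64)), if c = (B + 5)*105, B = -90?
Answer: I*sqrt(8797) ≈ 93.792*I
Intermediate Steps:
P(S) = 2*S
c = -8925 (c = (-90 + 5)*105 = -85*105 = -8925)
sqrt(c + P(64)) = sqrt(-8925 + 2*64) = sqrt(-8925 + 128) = sqrt(-8797) = I*sqrt(8797)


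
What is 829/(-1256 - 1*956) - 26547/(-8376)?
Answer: 4314855/1543976 ≈ 2.7946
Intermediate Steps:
829/(-1256 - 1*956) - 26547/(-8376) = 829/(-1256 - 956) - 26547*(-1/8376) = 829/(-2212) + 8849/2792 = 829*(-1/2212) + 8849/2792 = -829/2212 + 8849/2792 = 4314855/1543976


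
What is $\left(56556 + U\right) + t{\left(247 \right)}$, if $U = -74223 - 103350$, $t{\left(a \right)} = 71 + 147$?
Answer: $-120799$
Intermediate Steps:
$t{\left(a \right)} = 218$
$U = -177573$
$\left(56556 + U\right) + t{\left(247 \right)} = \left(56556 - 177573\right) + 218 = -121017 + 218 = -120799$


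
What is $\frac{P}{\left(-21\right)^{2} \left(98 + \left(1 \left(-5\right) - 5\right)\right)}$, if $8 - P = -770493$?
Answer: $\frac{770501}{38808} \approx 19.854$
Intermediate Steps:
$P = 770501$ ($P = 8 - -770493 = 8 + 770493 = 770501$)
$\frac{P}{\left(-21\right)^{2} \left(98 + \left(1 \left(-5\right) - 5\right)\right)} = \frac{770501}{\left(-21\right)^{2} \left(98 + \left(1 \left(-5\right) - 5\right)\right)} = \frac{770501}{441 \left(98 - 10\right)} = \frac{770501}{441 \cdot 88} = \frac{770501}{38808}$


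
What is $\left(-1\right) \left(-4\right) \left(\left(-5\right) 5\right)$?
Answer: $-100$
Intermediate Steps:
$\left(-1\right) \left(-4\right) \left(\left(-5\right) 5\right) = 4 \left(-25\right) = -100$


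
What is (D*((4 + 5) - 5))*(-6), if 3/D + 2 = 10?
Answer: -9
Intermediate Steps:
D = 3/8 (D = 3/(-2 + 10) = 3/8 ≈ 0.37500)
(D*((4 + 5) - 5))*(-6) = (3*((4 + 5) - 5)/8)*(-6) = (3*(9 - 5)/8)*(-6) = ((3/8)*4)*(-6) = (3/2)*(-6) = -9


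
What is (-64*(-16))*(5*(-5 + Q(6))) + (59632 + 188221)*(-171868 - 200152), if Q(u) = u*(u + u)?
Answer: -92205930020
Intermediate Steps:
Q(u) = 2*u² (Q(u) = u*(2*u) = 2*u²)
(-64*(-16))*(5*(-5 + Q(6))) + (59632 + 188221)*(-171868 - 200152) = (-64*(-16))*(5*(-5 + 2*6²)) + (59632 + 188221)*(-171868 - 200152) = 1024*(5*(-5 + 2*36)) + 247853*(-372020) = 1024*(5*(-5 + 72)) - 92206273060 = 1024*(5*67) - 92206273060 = 1024*335 - 92206273060 = 343040 - 92206273060 = -92205930020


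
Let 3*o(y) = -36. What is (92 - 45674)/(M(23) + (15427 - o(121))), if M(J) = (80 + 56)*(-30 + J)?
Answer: -15194/4829 ≈ -3.1464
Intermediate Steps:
o(y) = -12 (o(y) = (⅓)*(-36) = -12)
M(J) = -4080 + 136*J (M(J) = 136*(-30 + J) = -4080 + 136*J)
(92 - 45674)/(M(23) + (15427 - o(121))) = (92 - 45674)/((-4080 + 136*23) + (15427 - 1*(-12))) = -45582/((-4080 + 3128) + (15427 + 12)) = -45582/(-952 + 15439) = -45582/14487 = -45582*1/14487 = -15194/4829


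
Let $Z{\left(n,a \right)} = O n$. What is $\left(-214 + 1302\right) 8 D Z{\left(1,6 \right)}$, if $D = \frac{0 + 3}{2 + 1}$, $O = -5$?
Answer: $-43520$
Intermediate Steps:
$D = 1$ ($D = \frac{3}{3} = 3 \cdot \frac{1}{3} = 1$)
$Z{\left(n,a \right)} = - 5 n$
$\left(-214 + 1302\right) 8 D Z{\left(1,6 \right)} = \left(-214 + 1302\right) 8 \cdot 1 \left(\left(-5\right) 1\right) = 1088 \cdot 8 \left(-5\right) = 1088 \left(-40\right) = -43520$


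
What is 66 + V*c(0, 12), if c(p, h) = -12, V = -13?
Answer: 222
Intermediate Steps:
66 + V*c(0, 12) = 66 - 13*(-12) = 66 + 156 = 222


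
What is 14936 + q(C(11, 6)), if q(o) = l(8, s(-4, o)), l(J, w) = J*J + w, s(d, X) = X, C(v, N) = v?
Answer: 15011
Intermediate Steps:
l(J, w) = w + J² (l(J, w) = J² + w = w + J²)
q(o) = 64 + o (q(o) = o + 8² = o + 64 = 64 + o)
14936 + q(C(11, 6)) = 14936 + (64 + 11) = 14936 + 75 = 15011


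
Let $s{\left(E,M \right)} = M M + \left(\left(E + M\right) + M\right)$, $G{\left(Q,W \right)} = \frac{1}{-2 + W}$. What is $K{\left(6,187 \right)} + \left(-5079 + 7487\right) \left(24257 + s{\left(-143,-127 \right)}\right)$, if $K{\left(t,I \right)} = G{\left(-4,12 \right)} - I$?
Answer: $\frac{962933251}{10} \approx 9.6293 \cdot 10^{7}$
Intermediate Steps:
$K{\left(t,I \right)} = \frac{1}{10} - I$ ($K{\left(t,I \right)} = \frac{1}{-2 + 12} - I = \frac{1}{10} - I$)
$s{\left(E,M \right)} = E + M^{2} + 2 M$ ($s{\left(E,M \right)} = M^{2} + \left(E + 2 M\right) = E + M^{2} + 2 M$)
$K{\left(6,187 \right)} + \left(-5079 + 7487\right) \left(24257 + s{\left(-143,-127 \right)}\right) = \left(\frac{1}{10} - 187\right) + \left(-5079 + 7487\right) \left(24257 + \left(-143 + \left(-127\right)^{2} + 2 \left(-127\right)\right)\right) = \left(\frac{1}{10} - 187\right) + 2408 \left(24257 - -15732\right) = - \frac{1869}{10} + 2408 \left(24257 + 15732\right) = - \frac{1869}{10} + 2408 \cdot 39989 = - \frac{1869}{10} + 96293512 = \frac{962933251}{10}$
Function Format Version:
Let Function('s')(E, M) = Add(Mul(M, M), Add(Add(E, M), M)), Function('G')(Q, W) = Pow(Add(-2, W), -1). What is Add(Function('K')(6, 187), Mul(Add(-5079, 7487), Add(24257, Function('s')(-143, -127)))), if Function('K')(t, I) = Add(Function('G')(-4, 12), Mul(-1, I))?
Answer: Rational(962933251, 10) ≈ 9.6293e+7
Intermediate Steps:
Function('K')(t, I) = Add(Rational(1, 10), Mul(-1, I)) (Function('K')(t, I) = Add(Pow(Add(-2, 12), -1), Mul(-1, I)) = Add(Pow(10, -1), Mul(-1, I)) = Add(Rational(1, 10), Mul(-1, I)))
Function('s')(E, M) = Add(E, Pow(M, 2), Mul(2, M)) (Function('s')(E, M) = Add(Pow(M, 2), Add(E, Mul(2, M))) = Add(E, Pow(M, 2), Mul(2, M)))
Add(Function('K')(6, 187), Mul(Add(-5079, 7487), Add(24257, Function('s')(-143, -127)))) = Add(Add(Rational(1, 10), Mul(-1, 187)), Mul(Add(-5079, 7487), Add(24257, Add(-143, Pow(-127, 2), Mul(2, -127))))) = Add(Add(Rational(1, 10), -187), Mul(2408, Add(24257, Add(-143, 16129, -254)))) = Add(Rational(-1869, 10), Mul(2408, Add(24257, 15732))) = Add(Rational(-1869, 10), Mul(2408, 39989)) = Add(Rational(-1869, 10), 96293512) = Rational(962933251, 10)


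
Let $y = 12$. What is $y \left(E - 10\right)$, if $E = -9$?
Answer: $-228$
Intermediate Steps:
$y \left(E - 10\right) = 12 \left(-9 - 10\right) = 12 \left(-19\right) = -228$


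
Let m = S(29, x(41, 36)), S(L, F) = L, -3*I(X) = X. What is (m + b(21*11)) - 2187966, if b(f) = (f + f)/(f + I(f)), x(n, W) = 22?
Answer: -2187934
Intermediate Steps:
I(X) = -X/3
m = 29
b(f) = 3 (b(f) = (f + f)/(f - f/3) = (2*f)/((2*f/3)) = (2*f)*(3/(2*f)) = 3)
(m + b(21*11)) - 2187966 = (29 + 3) - 2187966 = 32 - 2187966 = -2187934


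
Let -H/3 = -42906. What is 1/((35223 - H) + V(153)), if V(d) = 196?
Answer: -1/93299 ≈ -1.0718e-5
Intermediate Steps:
H = 128718 (H = -3*(-42906) = 128718)
1/((35223 - H) + V(153)) = 1/((35223 - 1*128718) + 196) = 1/((35223 - 128718) + 196) = 1/(-93495 + 196) = 1/(-93299) = -1/93299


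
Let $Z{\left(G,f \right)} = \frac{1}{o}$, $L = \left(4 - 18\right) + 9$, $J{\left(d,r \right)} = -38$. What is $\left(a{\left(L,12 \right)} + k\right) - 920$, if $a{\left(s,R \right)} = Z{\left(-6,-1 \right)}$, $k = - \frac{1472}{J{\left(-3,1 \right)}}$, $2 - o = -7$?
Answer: $- \frac{150677}{171} \approx -881.15$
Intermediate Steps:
$L = -5$ ($L = -14 + 9 = -5$)
$o = 9$ ($o = 2 - -7 = 2 + 7 = 9$)
$k = \frac{736}{19}$ ($k = - \frac{1472}{-38} = \left(-1472\right) \left(- \frac{1}{38}\right) = \frac{736}{19} \approx 38.737$)
$Z{\left(G,f \right)} = \frac{1}{9}$
$a{\left(s,R \right)} = \frac{1}{9}$
$\left(a{\left(L,12 \right)} + k\right) - 920 = \left(\frac{1}{9} + \frac{736}{19}\right) - 920 = \frac{6643}{171} - 920 = - \frac{150677}{171}$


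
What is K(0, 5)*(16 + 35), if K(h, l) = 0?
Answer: 0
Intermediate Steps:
K(0, 5)*(16 + 35) = 0*(16 + 35) = 0*51 = 0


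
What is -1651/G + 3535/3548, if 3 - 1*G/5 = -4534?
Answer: 5717979/6191260 ≈ 0.92356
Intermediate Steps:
G = 22685 (G = 15 - 5*(-4534) = 15 + 22670 = 22685)
-1651/G + 3535/3548 = -1651/22685 + 3535/3548 = -1651*1/22685 + 3535*(1/3548) = -127/1745 + 3535/3548 = 5717979/6191260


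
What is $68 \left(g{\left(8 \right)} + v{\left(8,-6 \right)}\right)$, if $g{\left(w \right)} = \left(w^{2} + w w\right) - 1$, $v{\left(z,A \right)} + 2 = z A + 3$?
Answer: $5440$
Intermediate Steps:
$v{\left(z,A \right)} = 1 + A z$ ($v{\left(z,A \right)} = -2 + \left(z A + 3\right) = -2 + \left(A z + 3\right) = -2 + \left(3 + A z\right) = 1 + A z$)
$g{\left(w \right)} = -1 + 2 w^{2}$ ($g{\left(w \right)} = \left(w^{2} + w^{2}\right) - 1 = 2 w^{2} - 1 = -1 + 2 w^{2}$)
$68 \left(g{\left(8 \right)} + v{\left(8,-6 \right)}\right) = 68 \left(\left(-1 + 2 \cdot 8^{2}\right) + \left(1 - 48\right)\right) = 68 \left(\left(-1 + 2 \cdot 64\right) + \left(1 - 48\right)\right) = 68 \left(\left(-1 + 128\right) - 47\right) = 68 \left(127 - 47\right) = 68 \cdot 80 = 5440$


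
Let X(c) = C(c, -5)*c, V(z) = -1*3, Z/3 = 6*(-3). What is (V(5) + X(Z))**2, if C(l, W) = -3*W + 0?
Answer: 660969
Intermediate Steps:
Z = -54 (Z = 3*(6*(-3)) = 3*(-18) = -54)
V(z) = -3
C(l, W) = -3*W
X(c) = 15*c (X(c) = (-3*(-5))*c = 15*c)
(V(5) + X(Z))**2 = (-3 + 15*(-54))**2 = (-3 - 810)**2 = (-813)**2 = 660969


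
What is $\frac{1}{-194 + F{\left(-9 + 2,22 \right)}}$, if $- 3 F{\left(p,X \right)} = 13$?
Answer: $- \frac{3}{595} \approx -0.005042$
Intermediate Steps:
$F{\left(p,X \right)} = - \frac{13}{3}$ ($F{\left(p,X \right)} = \left(- \frac{1}{3}\right) 13 = - \frac{13}{3}$)
$\frac{1}{-194 + F{\left(-9 + 2,22 \right)}} = \frac{1}{-194 - \frac{13}{3}} = \frac{1}{- \frac{595}{3}} = - \frac{3}{595}$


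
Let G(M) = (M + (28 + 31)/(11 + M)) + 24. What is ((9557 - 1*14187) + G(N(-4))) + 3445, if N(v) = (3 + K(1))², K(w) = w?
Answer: -30856/27 ≈ -1142.8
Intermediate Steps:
N(v) = 16 (N(v) = (3 + 1)² = 4² = 16)
G(M) = 24 + M + 59/(11 + M) (G(M) = (M + 59/(11 + M)) + 24 = 24 + M + 59/(11 + M))
((9557 - 1*14187) + G(N(-4))) + 3445 = ((9557 - 1*14187) + (323 + 16² + 35*16)/(11 + 16)) + 3445 = ((9557 - 14187) + (323 + 256 + 560)/27) + 3445 = (-4630 + (1/27)*1139) + 3445 = (-4630 + 1139/27) + 3445 = -123871/27 + 3445 = -30856/27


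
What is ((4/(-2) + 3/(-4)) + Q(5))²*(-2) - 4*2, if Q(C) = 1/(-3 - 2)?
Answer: -5081/200 ≈ -25.405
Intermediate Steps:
Q(C) = -⅕ (Q(C) = 1/(-5) = -⅕)
((4/(-2) + 3/(-4)) + Q(5))²*(-2) - 4*2 = ((4/(-2) + 3/(-4)) - ⅕)²*(-2) - 4*2 = ((4*(-½) + 3*(-¼)) - ⅕)²*(-2) - 8 = ((-2 - ¾) - ⅕)²*(-2) - 8 = (-11/4 - ⅕)²*(-2) - 8 = (-59/20)²*(-2) - 8 = (3481/400)*(-2) - 8 = -3481/200 - 8 = -5081/200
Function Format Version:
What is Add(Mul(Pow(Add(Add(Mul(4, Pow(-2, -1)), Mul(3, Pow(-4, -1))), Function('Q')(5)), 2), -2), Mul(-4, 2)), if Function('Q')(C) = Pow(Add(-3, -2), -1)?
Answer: Rational(-5081, 200) ≈ -25.405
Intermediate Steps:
Function('Q')(C) = Rational(-1, 5) (Function('Q')(C) = Pow(-5, -1) = Rational(-1, 5))
Add(Mul(Pow(Add(Add(Mul(4, Pow(-2, -1)), Mul(3, Pow(-4, -1))), Function('Q')(5)), 2), -2), Mul(-4, 2)) = Add(Mul(Pow(Add(Add(Mul(4, Pow(-2, -1)), Mul(3, Pow(-4, -1))), Rational(-1, 5)), 2), -2), Mul(-4, 2)) = Add(Mul(Pow(Add(Add(Mul(4, Rational(-1, 2)), Mul(3, Rational(-1, 4))), Rational(-1, 5)), 2), -2), -8) = Add(Mul(Pow(Add(Add(-2, Rational(-3, 4)), Rational(-1, 5)), 2), -2), -8) = Add(Mul(Pow(Add(Rational(-11, 4), Rational(-1, 5)), 2), -2), -8) = Add(Mul(Pow(Rational(-59, 20), 2), -2), -8) = Add(Mul(Rational(3481, 400), -2), -8) = Add(Rational(-3481, 200), -8) = Rational(-5081, 200)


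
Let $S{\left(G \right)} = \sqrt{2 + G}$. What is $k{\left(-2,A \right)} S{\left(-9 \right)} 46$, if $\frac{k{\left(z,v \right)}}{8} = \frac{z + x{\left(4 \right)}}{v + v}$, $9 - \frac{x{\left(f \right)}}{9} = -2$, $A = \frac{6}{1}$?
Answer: $\frac{8924 i \sqrt{7}}{3} \approx 7870.2 i$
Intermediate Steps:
$A = 6$ ($A = 6 \cdot 1 = 6$)
$x{\left(f \right)} = 99$ ($x{\left(f \right)} = 81 - -18 = 81 + 18 = 99$)
$k{\left(z,v \right)} = \frac{4 \left(99 + z\right)}{v}$ ($k{\left(z,v \right)} = 8 \frac{z + 99}{v + v} = 8 \frac{99 + z}{2 v} = \frac{4 \left(99 + z\right)}{v}$)
$k{\left(-2,A \right)} S{\left(-9 \right)} 46 = \frac{4 \left(99 - 2\right)}{6} \sqrt{2 - 9} \cdot 46 = 4 \cdot \frac{1}{6} \cdot 97 \sqrt{-7} \cdot 46 = \frac{194 i \sqrt{7}}{3} \cdot 46 = \frac{8924 i \sqrt{7}}{3}$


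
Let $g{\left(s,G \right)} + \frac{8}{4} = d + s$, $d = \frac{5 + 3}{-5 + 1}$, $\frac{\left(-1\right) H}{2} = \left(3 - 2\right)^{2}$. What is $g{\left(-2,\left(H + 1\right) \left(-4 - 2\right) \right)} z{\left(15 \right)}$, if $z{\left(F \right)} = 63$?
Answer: $-378$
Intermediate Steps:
$H = -2$ ($H = - 2 \left(3 - 2\right)^{2} = - 2 \cdot 1^{2} = \left(-2\right) 1 = -2$)
$d = -2$ ($d = \frac{8}{-4} = 8 \left(- \frac{1}{4}\right) = -2$)
$g{\left(s,G \right)} = -4 + s$ ($g{\left(s,G \right)} = -2 + \left(-2 + s\right) = -4 + s$)
$g{\left(-2,\left(H + 1\right) \left(-4 - 2\right) \right)} z{\left(15 \right)} = \left(-4 - 2\right) 63 = \left(-6\right) 63 = -378$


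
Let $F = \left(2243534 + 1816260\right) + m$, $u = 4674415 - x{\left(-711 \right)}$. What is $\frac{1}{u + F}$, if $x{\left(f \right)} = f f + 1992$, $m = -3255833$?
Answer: $\frac{1}{4970863} \approx 2.0117 \cdot 10^{-7}$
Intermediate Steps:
$x{\left(f \right)} = 1992 + f^{2}$ ($x{\left(f \right)} = f^{2} + 1992 = 1992 + f^{2}$)
$u = 4166902$ ($u = 4674415 - \left(1992 + \left(-711\right)^{2}\right) = 4674415 - \left(1992 + 505521\right) = 4674415 - 507513 = 4166902$)
$F = 803961$ ($F = \left(2243534 + 1816260\right) - 3255833 = 4059794 - 3255833 = 803961$)
$\frac{1}{u + F} = \frac{1}{4166902 + 803961} = \frac{1}{4970863}$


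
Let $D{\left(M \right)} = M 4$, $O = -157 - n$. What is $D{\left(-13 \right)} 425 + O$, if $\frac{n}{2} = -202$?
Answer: $-21853$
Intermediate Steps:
$n = -404$ ($n = 2 \left(-202\right) = -404$)
$O = 247$ ($O = -157 - -404 = -157 + 404 = 247$)
$D{\left(M \right)} = 4 M$
$D{\left(-13 \right)} 425 + O = 4 \left(-13\right) 425 + 247 = \left(-52\right) 425 + 247 = -22100 + 247 = -21853$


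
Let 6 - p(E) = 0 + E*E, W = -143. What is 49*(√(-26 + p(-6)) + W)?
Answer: -7007 + 98*I*√14 ≈ -7007.0 + 366.68*I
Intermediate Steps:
p(E) = 6 - E² (p(E) = 6 - (0 + E*E) = 6 - (0 + E²) = 6 - E²)
49*(√(-26 + p(-6)) + W) = 49*(√(-26 + (6 - 1*(-6)²)) - 143) = 49*(√(-26 + (6 - 1*36)) - 143) = 49*(√(-26 + (6 - 36)) - 143) = 49*(√(-26 - 30) - 143) = 49*(√(-56) - 143) = 49*(2*I*√14 - 143) = 49*(-143 + 2*I*√14) = -7007 + 98*I*√14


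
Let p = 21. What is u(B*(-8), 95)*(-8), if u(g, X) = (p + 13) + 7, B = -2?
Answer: -328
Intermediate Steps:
u(g, X) = 41 (u(g, X) = (21 + 13) + 7 = 34 + 7 = 41)
u(B*(-8), 95)*(-8) = 41*(-8) = -328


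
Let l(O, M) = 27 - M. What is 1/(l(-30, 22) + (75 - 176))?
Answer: -1/96 ≈ -0.010417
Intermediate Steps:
1/(l(-30, 22) + (75 - 176)) = 1/((27 - 1*22) + (75 - 176)) = 1/((27 - 22) - 101) = 1/(5 - 101) = 1/(-96) = -1/96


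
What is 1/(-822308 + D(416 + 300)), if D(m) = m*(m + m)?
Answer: 1/203004 ≈ 4.9260e-6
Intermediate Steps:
D(m) = 2*m² (D(m) = m*(2*m) = 2*m²)
1/(-822308 + D(416 + 300)) = 1/(-822308 + 2*(416 + 300)²) = 1/(-822308 + 2*716²) = 1/(-822308 + 2*512656) = 1/(-822308 + 1025312) = 1/203004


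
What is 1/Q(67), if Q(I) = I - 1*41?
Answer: 1/26 ≈ 0.038462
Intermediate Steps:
Q(I) = -41 + I (Q(I) = I - 41 = -41 + I)
1/Q(67) = 1/(-41 + 67) = 1/26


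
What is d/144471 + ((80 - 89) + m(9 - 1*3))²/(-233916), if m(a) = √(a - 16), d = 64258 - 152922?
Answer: -2305576185/3754897604 + 3*I*√10/38986 ≈ -0.61402 + 0.00024334*I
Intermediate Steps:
d = -88664
m(a) = √(-16 + a)
d/144471 + ((80 - 89) + m(9 - 1*3))²/(-233916) = -88664/144471 + ((80 - 89) + √(-16 + (9 - 1*3)))²/(-233916) = -88664*1/144471 + (-9 + √(-16 + (9 - 3)))²*(-1/233916) = -88664/144471 + (-9 + √(-16 + 6))²*(-1/233916) = -88664/144471 + (-9 + √(-10))²*(-1/233916) = -88664/144471 + (-9 + I*√10)²*(-1/233916) = -88664/144471 - (-9 + I*√10)²/233916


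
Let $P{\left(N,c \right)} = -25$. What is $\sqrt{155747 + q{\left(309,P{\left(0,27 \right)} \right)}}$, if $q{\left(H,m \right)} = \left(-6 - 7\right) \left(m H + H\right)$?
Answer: $\sqrt{252155} \approx 502.15$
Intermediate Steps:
$q{\left(H,m \right)} = - 13 H - 13 H m$ ($q{\left(H,m \right)} = \left(-6 - 7\right) \left(H m + H\right) = - 13 \left(H + H m\right) = - 13 H - 13 H m$)
$\sqrt{155747 + q{\left(309,P{\left(0,27 \right)} \right)}} = \sqrt{155747 - 4017 \left(1 - 25\right)} = \sqrt{155747 - 4017 \left(-24\right)} = \sqrt{155747 + 96408} = \sqrt{252155}$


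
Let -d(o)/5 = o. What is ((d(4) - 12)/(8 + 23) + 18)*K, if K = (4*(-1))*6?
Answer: -12624/31 ≈ -407.23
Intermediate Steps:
d(o) = -5*o
K = -24 (K = -4*6 = -24)
((d(4) - 12)/(8 + 23) + 18)*K = ((-5*4 - 12)/(8 + 23) + 18)*(-24) = ((-20 - 12)/31 + 18)*(-24) = (-32*1/31 + 18)*(-24) = (-32/31 + 18)*(-24) = (526/31)*(-24) = -12624/31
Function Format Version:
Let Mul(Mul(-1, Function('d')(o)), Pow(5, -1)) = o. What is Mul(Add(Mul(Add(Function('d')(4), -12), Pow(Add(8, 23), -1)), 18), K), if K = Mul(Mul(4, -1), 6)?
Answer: Rational(-12624, 31) ≈ -407.23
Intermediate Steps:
Function('d')(o) = Mul(-5, o)
K = -24 (K = Mul(-4, 6) = -24)
Mul(Add(Mul(Add(Function('d')(4), -12), Pow(Add(8, 23), -1)), 18), K) = Mul(Add(Mul(Add(Mul(-5, 4), -12), Pow(Add(8, 23), -1)), 18), -24) = Mul(Add(Mul(Add(-20, -12), Pow(31, -1)), 18), -24) = Mul(Add(Mul(-32, Rational(1, 31)), 18), -24) = Mul(Add(Rational(-32, 31), 18), -24) = Mul(Rational(526, 31), -24) = Rational(-12624, 31)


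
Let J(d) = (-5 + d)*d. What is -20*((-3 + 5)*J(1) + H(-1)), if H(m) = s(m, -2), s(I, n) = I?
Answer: 180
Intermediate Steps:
J(d) = d*(-5 + d)
H(m) = m
-20*((-3 + 5)*J(1) + H(-1)) = -20*((-3 + 5)*(1*(-5 + 1)) - 1) = -20*(2*(1*(-4)) - 1) = -20*(2*(-4) - 1) = -20*(-8 - 1) = -20*(-9) = 180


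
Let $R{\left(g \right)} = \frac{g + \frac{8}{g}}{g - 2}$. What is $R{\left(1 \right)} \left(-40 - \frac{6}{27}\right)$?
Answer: $362$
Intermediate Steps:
$R{\left(g \right)} = \frac{g + \frac{8}{g}}{-2 + g}$
$R{\left(1 \right)} \left(-40 - \frac{6}{27}\right) = \frac{8 + 1^{2}}{1 \left(-2 + 1\right)} \left(-40 - \frac{6}{27}\right) = 1 \frac{1}{-1} \left(8 + 1\right) \left(-40 - \frac{2}{9}\right) = 1 \left(-1\right) 9 \left(-40 - \frac{2}{9}\right) = \left(-9\right) \left(- \frac{362}{9}\right) = 362$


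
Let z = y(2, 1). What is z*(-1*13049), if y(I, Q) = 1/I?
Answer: -13049/2 ≈ -6524.5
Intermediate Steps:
z = ½ (z = 1/2 = ½ ≈ 0.50000)
z*(-1*13049) = (-1*13049)/2 = (½)*(-13049) = -13049/2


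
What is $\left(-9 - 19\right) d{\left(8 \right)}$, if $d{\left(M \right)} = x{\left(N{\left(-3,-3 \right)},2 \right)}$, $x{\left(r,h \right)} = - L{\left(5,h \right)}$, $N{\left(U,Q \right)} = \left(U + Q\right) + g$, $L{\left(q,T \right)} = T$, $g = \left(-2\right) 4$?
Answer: $56$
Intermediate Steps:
$g = -8$
$N{\left(U,Q \right)} = -8 + Q + U$ ($N{\left(U,Q \right)} = \left(U + Q\right) - 8 = \left(Q + U\right) - 8 = -8 + Q + U$)
$x{\left(r,h \right)} = - h$
$d{\left(M \right)} = -2$ ($d{\left(M \right)} = \left(-1\right) 2 = -2$)
$\left(-9 - 19\right) d{\left(8 \right)} = \left(-9 - 19\right) \left(-2\right) = \left(-28\right) \left(-2\right) = 56$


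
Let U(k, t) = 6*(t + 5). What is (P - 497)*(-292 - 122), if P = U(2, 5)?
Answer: 180918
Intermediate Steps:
U(k, t) = 30 + 6*t (U(k, t) = 6*(5 + t) = 30 + 6*t)
P = 60 (P = 30 + 6*5 = 30 + 30 = 60)
(P - 497)*(-292 - 122) = (60 - 497)*(-292 - 122) = -437*(-414) = 180918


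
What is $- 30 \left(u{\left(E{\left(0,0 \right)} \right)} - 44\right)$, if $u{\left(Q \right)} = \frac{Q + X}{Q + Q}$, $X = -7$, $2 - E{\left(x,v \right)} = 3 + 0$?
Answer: $1200$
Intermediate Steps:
$E{\left(x,v \right)} = -1$ ($E{\left(x,v \right)} = 2 - \left(3 + 0\right) = 2 - 3 = -1$)
$u{\left(Q \right)} = \frac{-7 + Q}{2 Q}$ ($u{\left(Q \right)} = \frac{Q - 7}{Q + Q} = \frac{-7 + Q}{2 Q}$)
$- 30 \left(u{\left(E{\left(0,0 \right)} \right)} - 44\right) = - 30 \left(\frac{-7 - 1}{2 \left(-1\right)} - 44\right) = - 30 \left(\frac{1}{2} \left(-1\right) \left(-8\right) - 44\right) = - 30 \left(4 - 44\right) = \left(-30\right) \left(-40\right) = 1200$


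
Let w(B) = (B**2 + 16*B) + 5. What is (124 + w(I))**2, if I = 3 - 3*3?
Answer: 4761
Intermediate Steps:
I = -6 (I = 3 - 9 = -6)
w(B) = 5 + B**2 + 16*B
(124 + w(I))**2 = (124 + (5 + (-6)**2 + 16*(-6)))**2 = (124 + (5 + 36 - 96))**2 = (124 - 55)**2 = 69**2 = 4761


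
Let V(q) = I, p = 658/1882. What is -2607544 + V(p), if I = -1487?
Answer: -2609031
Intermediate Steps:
p = 329/941 (p = 658*(1/1882) = 329/941 ≈ 0.34963)
V(q) = -1487
-2607544 + V(p) = -2607544 - 1487 = -2609031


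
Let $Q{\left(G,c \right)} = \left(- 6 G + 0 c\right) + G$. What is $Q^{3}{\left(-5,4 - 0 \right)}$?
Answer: $15625$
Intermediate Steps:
$Q{\left(G,c \right)} = - 5 G$ ($Q{\left(G,c \right)} = \left(- 6 G + 0\right) + G = - 6 G + G = - 5 G$)
$Q^{3}{\left(-5,4 - 0 \right)} = \left(\left(-5\right) \left(-5\right)\right)^{3} = 25^{3} = 15625$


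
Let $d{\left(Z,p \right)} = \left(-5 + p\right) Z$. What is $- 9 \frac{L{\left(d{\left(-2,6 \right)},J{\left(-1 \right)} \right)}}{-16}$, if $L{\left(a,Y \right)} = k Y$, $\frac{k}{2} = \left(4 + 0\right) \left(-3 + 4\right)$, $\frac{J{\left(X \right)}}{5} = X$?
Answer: $- \frac{45}{2} \approx -22.5$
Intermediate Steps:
$d{\left(Z,p \right)} = Z \left(-5 + p\right)$
$J{\left(X \right)} = 5 X$
$k = 8$ ($k = 2 \left(4 + 0\right) \left(-3 + 4\right) = 2 \cdot 4 \cdot 1 = 2 \cdot 4 = 8$)
$L{\left(a,Y \right)} = 8 Y$
$- 9 \frac{L{\left(d{\left(-2,6 \right)},J{\left(-1 \right)} \right)}}{-16} = - 9 \frac{8 \cdot 5 \left(-1\right)}{-16} = - 9 \cdot 8 \left(-5\right) \left(- \frac{1}{16}\right) = - 9 \left(\left(-40\right) \left(- \frac{1}{16}\right)\right) = \left(-9\right) \frac{5}{2} = - \frac{45}{2}$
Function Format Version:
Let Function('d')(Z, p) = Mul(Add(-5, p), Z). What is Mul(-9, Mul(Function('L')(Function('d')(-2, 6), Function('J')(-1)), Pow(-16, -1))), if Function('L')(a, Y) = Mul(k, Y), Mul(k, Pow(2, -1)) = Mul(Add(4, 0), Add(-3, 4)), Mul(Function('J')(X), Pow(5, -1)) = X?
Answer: Rational(-45, 2) ≈ -22.500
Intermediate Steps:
Function('d')(Z, p) = Mul(Z, Add(-5, p))
Function('J')(X) = Mul(5, X)
k = 8 (k = Mul(2, Mul(Add(4, 0), Add(-3, 4))) = Mul(2, Mul(4, 1)) = Mul(2, 4) = 8)
Function('L')(a, Y) = Mul(8, Y)
Mul(-9, Mul(Function('L')(Function('d')(-2, 6), Function('J')(-1)), Pow(-16, -1))) = Mul(-9, Mul(Mul(8, Mul(5, -1)), Pow(-16, -1))) = Mul(-9, Mul(Mul(8, -5), Rational(-1, 16))) = Mul(-9, Mul(-40, Rational(-1, 16))) = Mul(-9, Rational(5, 2)) = Rational(-45, 2)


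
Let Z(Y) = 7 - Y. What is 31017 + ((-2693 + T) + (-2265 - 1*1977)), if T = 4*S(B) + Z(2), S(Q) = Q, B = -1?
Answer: 24083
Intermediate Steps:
T = 1 (T = 4*(-1) + (7 - 1*2) = -4 + (7 - 2) = -4 + 5 = 1)
31017 + ((-2693 + T) + (-2265 - 1*1977)) = 31017 + ((-2693 + 1) + (-2265 - 1*1977)) = 31017 + (-2692 + (-2265 - 1977)) = 31017 + (-2692 - 4242) = 31017 - 6934 = 24083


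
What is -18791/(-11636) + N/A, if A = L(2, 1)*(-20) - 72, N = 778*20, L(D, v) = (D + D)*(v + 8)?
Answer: -20771711/1151964 ≈ -18.032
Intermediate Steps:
L(D, v) = 2*D*(8 + v) (L(D, v) = (2*D)*(8 + v) = 2*D*(8 + v))
N = 15560
A = -792 (A = (2*2*(8 + 1))*(-20) - 72 = (2*2*9)*(-20) - 72 = 36*(-20) - 72 = -720 - 72 = -792)
-18791/(-11636) + N/A = -18791/(-11636) + 15560/(-792) = -18791*(-1/11636) + 15560*(-1/792) = 18791/11636 - 1945/99 = -20771711/1151964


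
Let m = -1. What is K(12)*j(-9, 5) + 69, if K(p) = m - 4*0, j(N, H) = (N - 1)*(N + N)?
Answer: -111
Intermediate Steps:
j(N, H) = 2*N*(-1 + N) (j(N, H) = (-1 + N)*(2*N) = 2*N*(-1 + N))
K(p) = -1 (K(p) = -1 - 4*0 = -1 + 0 = -1)
K(12)*j(-9, 5) + 69 = -2*(-9)*(-1 - 9) + 69 = -2*(-9)*(-10) + 69 = -1*180 + 69 = -180 + 69 = -111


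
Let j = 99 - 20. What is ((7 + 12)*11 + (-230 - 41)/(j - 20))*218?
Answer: 2629080/59 ≈ 44561.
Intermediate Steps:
j = 79
((7 + 12)*11 + (-230 - 41)/(j - 20))*218 = ((7 + 12)*11 + (-230 - 41)/(79 - 20))*218 = (19*11 - 271/59)*218 = (209 - 271*1/59)*218 = (209 - 271/59)*218 = (12060/59)*218 = 2629080/59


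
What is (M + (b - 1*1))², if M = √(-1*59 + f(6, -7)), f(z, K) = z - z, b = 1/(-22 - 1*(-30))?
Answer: (7 - 8*I*√59)²/64 ≈ -58.234 - 13.442*I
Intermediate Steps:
b = ⅛ (b = 1/(-22 + 30) = 1/8 = ⅛ ≈ 0.12500)
f(z, K) = 0
M = I*√59 (M = √(-1*59 + 0) = √(-59 + 0) = √(-59) = I*√59 ≈ 7.6811*I)
(M + (b - 1*1))² = (I*√59 + (⅛ - 1*1))² = (I*√59 + (⅛ - 1))² = (I*√59 - 7/8)² = (-7/8 + I*√59)²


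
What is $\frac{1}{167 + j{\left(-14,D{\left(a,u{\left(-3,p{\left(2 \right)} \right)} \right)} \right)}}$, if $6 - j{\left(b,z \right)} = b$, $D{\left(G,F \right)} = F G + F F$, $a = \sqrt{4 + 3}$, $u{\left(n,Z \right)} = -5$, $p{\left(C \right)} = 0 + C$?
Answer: $\frac{1}{187} \approx 0.0053476$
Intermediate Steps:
$p{\left(C \right)} = C$
$a = \sqrt{7} \approx 2.6458$
$D{\left(G,F \right)} = F^{2} + F G$ ($D{\left(G,F \right)} = F G + F^{2} = F^{2} + F G$)
$j{\left(b,z \right)} = 6 - b$
$\frac{1}{167 + j{\left(-14,D{\left(a,u{\left(-3,p{\left(2 \right)} \right)} \right)} \right)}} = \frac{1}{167 + \left(6 - -14\right)} = \frac{1}{167 + \left(6 + 14\right)} = \frac{1}{167 + 20} = \frac{1}{187}$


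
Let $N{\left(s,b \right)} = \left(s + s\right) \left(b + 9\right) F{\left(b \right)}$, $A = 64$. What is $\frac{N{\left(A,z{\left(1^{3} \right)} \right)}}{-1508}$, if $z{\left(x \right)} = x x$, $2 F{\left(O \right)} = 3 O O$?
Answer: $- \frac{480}{377} \approx -1.2732$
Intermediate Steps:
$F{\left(O \right)} = \frac{3 O^{2}}{2}$ ($F{\left(O \right)} = \frac{3 O O}{2} = \frac{3 O^{2}}{2}$)
$z{\left(x \right)} = x^{2}$
$N{\left(s,b \right)} = 3 s b^{2} \left(9 + b\right)$ ($N{\left(s,b \right)} = \left(s + s\right) \left(b + 9\right) \frac{3 b^{2}}{2} = 2 s \left(9 + b\right) \frac{3 b^{2}}{2} = 3 s b^{2} \left(9 + b\right)$)
$\frac{N{\left(A,z{\left(1^{3} \right)} \right)}}{-1508} = \frac{3 \cdot 64 \left(\left(1^{3}\right)^{2}\right)^{2} \left(9 + \left(1^{3}\right)^{2}\right)}{-1508} = 3 \cdot 64 \left(1^{2}\right)^{2} \left(9 + 1^{2}\right) \left(- \frac{1}{1508}\right) = 3 \cdot 64 \cdot 1^{2} \left(9 + 1\right) \left(- \frac{1}{1508}\right) = 3 \cdot 64 \cdot 1 \cdot 10 \left(- \frac{1}{1508}\right) = 1920 \left(- \frac{1}{1508}\right) = - \frac{480}{377}$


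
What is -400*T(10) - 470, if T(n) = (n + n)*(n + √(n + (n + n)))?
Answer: -80470 - 8000*√30 ≈ -1.2429e+5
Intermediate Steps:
T(n) = 2*n*(n + √3*√n) (T(n) = (2*n)*(n + √(n + 2*n)) = (2*n)*(n + √(3*n)) = (2*n)*(n + √3*√n) = 2*n*(n + √3*√n))
-400*T(10) - 470 = -400*(2*10² + 2*√3*10^(3/2)) - 470 = -400*(2*100 + 2*√3*(10*√10)) - 470 = -400*(200 + 20*√30) - 470 = (-80000 - 8000*√30) - 470 = -80470 - 8000*√30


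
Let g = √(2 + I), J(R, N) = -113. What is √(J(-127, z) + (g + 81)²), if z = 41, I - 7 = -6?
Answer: √(6451 + 162*√3) ≈ 82.046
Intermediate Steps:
I = 1 (I = 7 - 6 = 1)
g = √3 (g = √(2 + 1) = √3 ≈ 1.7320)
√(J(-127, z) + (g + 81)²) = √(-113 + (√3 + 81)²) = √(-113 + (81 + √3)²)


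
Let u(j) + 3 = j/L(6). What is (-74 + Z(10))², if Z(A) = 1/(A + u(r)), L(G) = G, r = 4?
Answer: 2886601/529 ≈ 5456.7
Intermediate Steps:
u(j) = -3 + j/6
Z(A) = 1/(-7/3 + A) (Z(A) = 1/(A + (-3 + (⅙)*4)) = 1/(A + (-3 + ⅔)) = 1/(A - 7/3) = 1/(-7/3 + A))
(-74 + Z(10))² = (-74 + 3/(-7 + 3*10))² = (-74 + 3/(-7 + 30))² = (-74 + 3/23)² = (-1699/23)² = 2886601/529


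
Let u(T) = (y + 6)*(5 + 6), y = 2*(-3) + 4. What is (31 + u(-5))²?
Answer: 5625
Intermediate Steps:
y = -2 (y = -6 + 4 = -2)
u(T) = 44 (u(T) = (-2 + 6)*(5 + 6) = 4*11 = 44)
(31 + u(-5))² = (31 + 44)² = 75² = 5625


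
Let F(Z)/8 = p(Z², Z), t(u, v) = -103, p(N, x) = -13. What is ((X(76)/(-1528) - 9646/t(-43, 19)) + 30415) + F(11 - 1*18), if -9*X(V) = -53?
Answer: 43066844149/1416456 ≈ 30405.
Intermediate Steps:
X(V) = 53/9 (X(V) = -⅑*(-53) = 53/9)
F(Z) = -104 (F(Z) = 8*(-13) = -104)
((X(76)/(-1528) - 9646/t(-43, 19)) + 30415) + F(11 - 1*18) = (((53/9)/(-1528) - 9646/(-103)) + 30415) - 104 = (((53/9)*(-1/1528) - 9646*(-1/103)) + 30415) - 104 = ((-53/13752 + 9646/103) + 30415) - 104 = (132646333/1416456 + 30415) - 104 = 43214155573/1416456 - 104 = 43066844149/1416456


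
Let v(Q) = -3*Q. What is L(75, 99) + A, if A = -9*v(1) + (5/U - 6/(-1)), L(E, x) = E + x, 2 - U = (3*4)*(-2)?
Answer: 5387/26 ≈ 207.19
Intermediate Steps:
U = 26 (U = 2 - 3*4*(-2) = 2 - 12*(-2) = 2 - 1*(-24) = 2 + 24 = 26)
A = 863/26 (A = -(-27) + (5/26 - 6/(-1)) = -9*(-3) + (5*(1/26) - 6*(-1)) = 27 + (5/26 + 6) = 27 + 161/26 = 863/26 ≈ 33.192)
L(75, 99) + A = (75 + 99) + 863/26 = 174 + 863/26 = 5387/26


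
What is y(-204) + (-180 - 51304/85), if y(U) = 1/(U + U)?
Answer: -1598501/2040 ≈ -783.58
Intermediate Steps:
y(U) = 1/(2*U)
y(-204) + (-180 - 51304/85) = (1/2)/(-204) + (-180 - 51304/85) = (1/2)*(-1/204) + (-180 - 51304/85) = -1/408 + (-180 - 212*242/85) = -1/408 + (-180 - 51304/85) = -1/408 - 66604/85 = -1598501/2040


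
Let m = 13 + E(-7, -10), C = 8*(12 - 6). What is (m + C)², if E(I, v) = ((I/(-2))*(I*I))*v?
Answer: 2735716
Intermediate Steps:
C = 48 (C = 8*6 = 48)
E(I, v) = -v*I³/2 (E(I, v) = ((I*(-½))*I²)*v = ((-I/2)*I²)*v = (-I³/2)*v = -v*I³/2)
m = -1702 (m = 13 - ½*(-10)*(-7)³ = 13 - ½*(-10)*(-343) = 13 - 1715 = -1702)
(m + C)² = (-1702 + 48)² = (-1654)² = 2735716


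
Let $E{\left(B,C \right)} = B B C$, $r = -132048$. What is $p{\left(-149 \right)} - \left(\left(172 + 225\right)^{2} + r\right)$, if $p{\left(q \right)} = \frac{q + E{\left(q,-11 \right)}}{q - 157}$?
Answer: $- \frac{3788653}{153} \approx -24762.0$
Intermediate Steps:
$E{\left(B,C \right)} = C B^{2}$
$p{\left(q \right)} = \frac{q - 11 q^{2}}{-157 + q}$ ($p{\left(q \right)} = \frac{q - 11 q^{2}}{q - 157} = \frac{q - 11 q^{2}}{-157 + q}$)
$p{\left(-149 \right)} - \left(\left(172 + 225\right)^{2} + r\right) = - \frac{149 \left(1 - -1639\right)}{-157 - 149} - \left(\left(172 + 225\right)^{2} - 132048\right) = - \frac{149 \left(1 + 1639\right)}{-306} - \left(397^{2} - 132048\right) = \left(-149\right) \left(- \frac{1}{306}\right) 1640 - \left(157609 - 132048\right) = \frac{122180}{153} - 25561 = - \frac{3788653}{153}$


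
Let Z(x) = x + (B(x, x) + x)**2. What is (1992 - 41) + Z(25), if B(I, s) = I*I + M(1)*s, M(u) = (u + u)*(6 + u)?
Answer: 1001976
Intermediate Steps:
M(u) = 2*u*(6 + u) (M(u) = (2*u)*(6 + u) = 2*u*(6 + u))
B(I, s) = I**2 + 14*s (B(I, s) = I*I + (2*1*(6 + 1))*s = I**2 + (2*1*7)*s = I**2 + 14*s)
Z(x) = x + (x**2 + 15*x)**2 (Z(x) = x + ((x**2 + 14*x) + x)**2 = x + (x**2 + 15*x)**2)
(1992 - 41) + Z(25) = (1992 - 41) + 25*(1 + 25*(15 + 25)**2) = 1951 + 25*(1 + 25*40**2) = 1951 + 25*(1 + 25*1600) = 1951 + 25*(1 + 40000) = 1951 + 25*40001 = 1951 + 1000025 = 1001976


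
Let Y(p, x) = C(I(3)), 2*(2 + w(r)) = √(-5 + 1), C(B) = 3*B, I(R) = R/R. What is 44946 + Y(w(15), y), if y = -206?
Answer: 44949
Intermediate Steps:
I(R) = 1
w(r) = -2 + I (w(r) = -2 + √(-5 + 1)/2 = -2 + √(-4)/2 = -2 + (2*I)/2 = -2 + I)
Y(p, x) = 3 (Y(p, x) = 3*1 = 3)
44946 + Y(w(15), y) = 44946 + 3 = 44949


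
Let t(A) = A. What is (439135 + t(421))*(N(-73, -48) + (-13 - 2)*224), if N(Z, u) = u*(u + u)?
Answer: 548565888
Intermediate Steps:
N(Z, u) = 2*u² (N(Z, u) = u*(2*u) = 2*u²)
(439135 + t(421))*(N(-73, -48) + (-13 - 2)*224) = (439135 + 421)*(2*(-48)² + (-13 - 2)*224) = 439556*(2*2304 - 15*224) = 439556*(4608 - 3360) = 439556*1248 = 548565888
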